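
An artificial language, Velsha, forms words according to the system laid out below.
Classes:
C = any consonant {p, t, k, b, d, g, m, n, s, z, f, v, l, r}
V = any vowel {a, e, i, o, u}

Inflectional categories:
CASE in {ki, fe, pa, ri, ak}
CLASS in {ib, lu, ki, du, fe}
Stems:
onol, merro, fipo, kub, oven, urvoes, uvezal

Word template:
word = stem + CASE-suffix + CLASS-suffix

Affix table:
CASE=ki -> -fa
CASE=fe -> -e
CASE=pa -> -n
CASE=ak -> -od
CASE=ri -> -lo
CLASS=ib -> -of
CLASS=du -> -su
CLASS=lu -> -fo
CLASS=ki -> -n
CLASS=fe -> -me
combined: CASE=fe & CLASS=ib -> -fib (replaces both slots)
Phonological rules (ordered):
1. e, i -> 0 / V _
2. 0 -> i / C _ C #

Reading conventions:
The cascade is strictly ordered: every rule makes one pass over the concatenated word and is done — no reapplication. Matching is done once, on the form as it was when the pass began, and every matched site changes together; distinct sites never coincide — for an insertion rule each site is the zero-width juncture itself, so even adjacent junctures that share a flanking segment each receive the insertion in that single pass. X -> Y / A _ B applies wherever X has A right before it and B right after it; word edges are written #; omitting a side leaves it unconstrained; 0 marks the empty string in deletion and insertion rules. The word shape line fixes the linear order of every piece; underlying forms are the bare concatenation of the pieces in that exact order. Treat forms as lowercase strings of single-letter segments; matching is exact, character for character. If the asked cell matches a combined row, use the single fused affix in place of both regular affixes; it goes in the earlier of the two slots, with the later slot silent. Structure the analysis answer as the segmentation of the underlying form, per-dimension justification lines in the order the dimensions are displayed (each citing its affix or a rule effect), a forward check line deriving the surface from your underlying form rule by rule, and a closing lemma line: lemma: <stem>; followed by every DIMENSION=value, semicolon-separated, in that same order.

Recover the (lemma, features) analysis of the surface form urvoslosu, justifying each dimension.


underlying: urvoes-lo-su
CASE=ri - signalled by the affix -lo
CLASS=du - signalled by the affix -su
check: urvoeslosu -> urvoslosu -> urvoslosu
lemma: urvoes; CASE=ri; CLASS=du


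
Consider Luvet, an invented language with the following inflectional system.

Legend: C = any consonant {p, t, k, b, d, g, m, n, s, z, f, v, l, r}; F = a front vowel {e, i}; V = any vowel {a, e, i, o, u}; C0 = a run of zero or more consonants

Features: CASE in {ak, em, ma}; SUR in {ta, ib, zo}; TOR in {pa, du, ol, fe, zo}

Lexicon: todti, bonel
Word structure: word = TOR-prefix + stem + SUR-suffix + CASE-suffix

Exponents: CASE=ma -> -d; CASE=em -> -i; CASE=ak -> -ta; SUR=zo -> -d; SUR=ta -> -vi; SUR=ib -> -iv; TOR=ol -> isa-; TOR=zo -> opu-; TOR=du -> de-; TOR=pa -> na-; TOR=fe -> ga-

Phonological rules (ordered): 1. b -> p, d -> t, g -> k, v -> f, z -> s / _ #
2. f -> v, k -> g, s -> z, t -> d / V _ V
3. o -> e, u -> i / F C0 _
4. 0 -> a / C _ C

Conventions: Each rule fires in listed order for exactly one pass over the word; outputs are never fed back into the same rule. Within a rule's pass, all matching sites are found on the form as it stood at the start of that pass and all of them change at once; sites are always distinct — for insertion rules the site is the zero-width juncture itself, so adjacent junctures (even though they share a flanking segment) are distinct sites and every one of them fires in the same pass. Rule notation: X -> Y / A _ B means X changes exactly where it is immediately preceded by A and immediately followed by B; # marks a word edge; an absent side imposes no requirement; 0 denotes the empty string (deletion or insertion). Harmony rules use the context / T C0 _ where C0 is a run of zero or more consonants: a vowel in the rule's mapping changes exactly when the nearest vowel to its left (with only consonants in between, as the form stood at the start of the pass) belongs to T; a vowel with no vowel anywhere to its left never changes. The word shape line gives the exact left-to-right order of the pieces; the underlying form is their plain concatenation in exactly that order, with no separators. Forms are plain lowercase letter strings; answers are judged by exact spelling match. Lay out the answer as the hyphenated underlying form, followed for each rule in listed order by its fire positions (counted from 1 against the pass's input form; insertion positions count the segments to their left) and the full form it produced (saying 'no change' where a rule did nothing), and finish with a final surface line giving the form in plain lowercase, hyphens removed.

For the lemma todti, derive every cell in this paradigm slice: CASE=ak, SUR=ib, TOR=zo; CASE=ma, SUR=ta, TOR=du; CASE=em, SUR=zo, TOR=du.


cell CASE=ak, SUR=ib, TOR=zo:
underlying: opu-todti-iv-ta
1. b -> p, d -> t, g -> k, v -> f, z -> s / _ #: no change
2. f -> v, k -> g, s -> z, t -> d / V _ V: fires at position(s) 4: opudodtiivta
3. o -> e, u -> i / F C0 _: no change
4. 0 -> a / C _ C: inserts after position(s) 6, 10: opudodatiivata
surface: opudodatiivata

cell CASE=ma, SUR=ta, TOR=du:
underlying: de-todti-vi-d
1. b -> p, d -> t, g -> k, v -> f, z -> s / _ #: fires at position(s) 10: detodtivit
2. f -> v, k -> g, s -> z, t -> d / V _ V: fires at position(s) 3: dedodtivit
3. o -> e, u -> i / F C0 _: fires at position(s) 4: dededtivit
4. 0 -> a / C _ C: inserts after position(s) 5: dededativit
surface: dededativit

cell CASE=em, SUR=zo, TOR=du:
underlying: de-todti-d-i
1. b -> p, d -> t, g -> k, v -> f, z -> s / _ #: no change
2. f -> v, k -> g, s -> z, t -> d / V _ V: fires at position(s) 3: dedodtidi
3. o -> e, u -> i / F C0 _: fires at position(s) 4: dededtidi
4. 0 -> a / C _ C: inserts after position(s) 5: dededatidi
surface: dededatidi


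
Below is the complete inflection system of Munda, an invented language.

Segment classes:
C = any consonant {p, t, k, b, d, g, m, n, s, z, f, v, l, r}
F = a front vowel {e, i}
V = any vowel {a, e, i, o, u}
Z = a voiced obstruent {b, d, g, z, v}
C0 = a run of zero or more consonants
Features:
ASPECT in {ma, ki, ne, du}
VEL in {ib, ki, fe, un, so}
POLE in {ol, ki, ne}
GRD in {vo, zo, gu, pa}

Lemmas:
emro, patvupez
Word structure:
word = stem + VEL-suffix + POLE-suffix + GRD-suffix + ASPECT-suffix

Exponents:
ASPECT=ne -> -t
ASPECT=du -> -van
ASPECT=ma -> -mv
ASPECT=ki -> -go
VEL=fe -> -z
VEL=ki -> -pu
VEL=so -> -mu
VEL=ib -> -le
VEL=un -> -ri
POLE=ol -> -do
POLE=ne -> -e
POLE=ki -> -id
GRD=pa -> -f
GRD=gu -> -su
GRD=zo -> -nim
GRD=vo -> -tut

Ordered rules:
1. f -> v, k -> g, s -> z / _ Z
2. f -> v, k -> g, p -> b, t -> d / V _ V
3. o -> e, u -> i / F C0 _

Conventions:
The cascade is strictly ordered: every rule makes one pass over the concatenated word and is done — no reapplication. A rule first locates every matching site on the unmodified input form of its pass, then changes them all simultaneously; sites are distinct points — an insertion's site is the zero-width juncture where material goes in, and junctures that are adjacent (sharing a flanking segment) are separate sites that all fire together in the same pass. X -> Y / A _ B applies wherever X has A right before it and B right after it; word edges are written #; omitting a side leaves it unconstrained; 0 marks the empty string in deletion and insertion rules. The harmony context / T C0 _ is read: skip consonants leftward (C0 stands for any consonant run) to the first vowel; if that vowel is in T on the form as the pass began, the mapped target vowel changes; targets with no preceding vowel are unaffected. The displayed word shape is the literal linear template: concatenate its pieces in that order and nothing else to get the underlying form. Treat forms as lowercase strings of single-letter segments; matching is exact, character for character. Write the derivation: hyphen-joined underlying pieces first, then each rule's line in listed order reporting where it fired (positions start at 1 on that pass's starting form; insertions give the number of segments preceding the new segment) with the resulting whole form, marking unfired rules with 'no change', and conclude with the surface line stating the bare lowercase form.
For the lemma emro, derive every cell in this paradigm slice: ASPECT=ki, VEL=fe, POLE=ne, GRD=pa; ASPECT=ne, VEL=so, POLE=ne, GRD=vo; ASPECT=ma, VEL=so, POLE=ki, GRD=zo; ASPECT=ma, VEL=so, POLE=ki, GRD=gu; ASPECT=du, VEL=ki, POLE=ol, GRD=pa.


cell ASPECT=ki, VEL=fe, POLE=ne, GRD=pa:
underlying: emro-z-e-f-go
1. f -> v, k -> g, s -> z / _ Z: fires at position(s) 7: emrozevgo
2. f -> v, k -> g, p -> b, t -> d / V _ V: no change
3. o -> e, u -> i / F C0 _: fires at position(s) 4, 9: emrezevge
surface: emrezevge

cell ASPECT=ne, VEL=so, POLE=ne, GRD=vo:
underlying: emro-mu-e-tut-t
1. f -> v, k -> g, s -> z / _ Z: no change
2. f -> v, k -> g, p -> b, t -> d / V _ V: fires at position(s) 8: emromuedutt
3. o -> e, u -> i / F C0 _: fires at position(s) 4, 9: emremueditt
surface: emremueditt

cell ASPECT=ma, VEL=so, POLE=ki, GRD=zo:
underlying: emro-mu-id-nim-mv
1. f -> v, k -> g, s -> z / _ Z: no change
2. f -> v, k -> g, p -> b, t -> d / V _ V: no change
3. o -> e, u -> i / F C0 _: fires at position(s) 4: emremuidnimmv
surface: emremuidnimmv

cell ASPECT=ma, VEL=so, POLE=ki, GRD=gu:
underlying: emro-mu-id-su-mv
1. f -> v, k -> g, s -> z / _ Z: no change
2. f -> v, k -> g, p -> b, t -> d / V _ V: no change
3. o -> e, u -> i / F C0 _: fires at position(s) 4, 10: emremuidsimv
surface: emremuidsimv

cell ASPECT=du, VEL=ki, POLE=ol, GRD=pa:
underlying: emro-pu-do-f-van
1. f -> v, k -> g, s -> z / _ Z: fires at position(s) 9: emropudovvan
2. f -> v, k -> g, p -> b, t -> d / V _ V: fires at position(s) 5: emrobudovvan
3. o -> e, u -> i / F C0 _: fires at position(s) 4: emrebudovvan
surface: emrebudovvan


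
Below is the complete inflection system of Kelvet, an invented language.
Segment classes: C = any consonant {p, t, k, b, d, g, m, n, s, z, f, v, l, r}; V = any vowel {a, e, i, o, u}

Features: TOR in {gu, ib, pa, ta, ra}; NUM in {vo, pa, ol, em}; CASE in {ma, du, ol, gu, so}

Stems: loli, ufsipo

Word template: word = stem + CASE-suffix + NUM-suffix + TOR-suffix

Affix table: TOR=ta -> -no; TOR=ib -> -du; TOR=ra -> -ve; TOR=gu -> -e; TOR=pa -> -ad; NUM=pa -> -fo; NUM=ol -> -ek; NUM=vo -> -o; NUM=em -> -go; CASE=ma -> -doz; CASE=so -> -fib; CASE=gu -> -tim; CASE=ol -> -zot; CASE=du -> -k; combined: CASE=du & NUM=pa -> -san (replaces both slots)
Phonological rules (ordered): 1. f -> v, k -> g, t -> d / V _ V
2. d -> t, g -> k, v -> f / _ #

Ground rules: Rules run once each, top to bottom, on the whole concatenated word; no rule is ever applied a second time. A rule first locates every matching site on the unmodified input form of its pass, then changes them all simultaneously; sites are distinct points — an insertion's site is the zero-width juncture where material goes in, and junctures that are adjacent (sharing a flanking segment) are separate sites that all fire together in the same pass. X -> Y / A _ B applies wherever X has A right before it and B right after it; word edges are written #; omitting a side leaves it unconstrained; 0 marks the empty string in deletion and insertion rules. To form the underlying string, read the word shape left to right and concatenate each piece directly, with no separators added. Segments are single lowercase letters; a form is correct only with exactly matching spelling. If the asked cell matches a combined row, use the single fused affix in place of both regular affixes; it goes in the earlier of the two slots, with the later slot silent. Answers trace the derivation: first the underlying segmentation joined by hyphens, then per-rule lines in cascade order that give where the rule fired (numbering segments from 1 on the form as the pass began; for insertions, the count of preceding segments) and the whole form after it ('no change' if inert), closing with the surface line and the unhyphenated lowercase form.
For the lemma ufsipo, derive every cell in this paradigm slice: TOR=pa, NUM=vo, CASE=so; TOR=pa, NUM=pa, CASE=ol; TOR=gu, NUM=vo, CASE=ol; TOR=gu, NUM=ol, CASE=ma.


cell TOR=pa, NUM=vo, CASE=so:
underlying: ufsipo-fib-o-ad
1. f -> v, k -> g, t -> d / V _ V: fires at position(s) 7: ufsipoviboad
2. d -> t, g -> k, v -> f / _ #: fires at position(s) 12: ufsipoviboat
surface: ufsipoviboat

cell TOR=pa, NUM=pa, CASE=ol:
underlying: ufsipo-zot-fo-ad
1. f -> v, k -> g, t -> d / V _ V: no change
2. d -> t, g -> k, v -> f / _ #: fires at position(s) 13: ufsipozotfoat
surface: ufsipozotfoat

cell TOR=gu, NUM=vo, CASE=ol:
underlying: ufsipo-zot-o-e
1. f -> v, k -> g, t -> d / V _ V: fires at position(s) 9: ufsipozodoe
2. d -> t, g -> k, v -> f / _ #: no change
surface: ufsipozodoe

cell TOR=gu, NUM=ol, CASE=ma:
underlying: ufsipo-doz-ek-e
1. f -> v, k -> g, t -> d / V _ V: fires at position(s) 11: ufsipodozege
2. d -> t, g -> k, v -> f / _ #: no change
surface: ufsipodozege


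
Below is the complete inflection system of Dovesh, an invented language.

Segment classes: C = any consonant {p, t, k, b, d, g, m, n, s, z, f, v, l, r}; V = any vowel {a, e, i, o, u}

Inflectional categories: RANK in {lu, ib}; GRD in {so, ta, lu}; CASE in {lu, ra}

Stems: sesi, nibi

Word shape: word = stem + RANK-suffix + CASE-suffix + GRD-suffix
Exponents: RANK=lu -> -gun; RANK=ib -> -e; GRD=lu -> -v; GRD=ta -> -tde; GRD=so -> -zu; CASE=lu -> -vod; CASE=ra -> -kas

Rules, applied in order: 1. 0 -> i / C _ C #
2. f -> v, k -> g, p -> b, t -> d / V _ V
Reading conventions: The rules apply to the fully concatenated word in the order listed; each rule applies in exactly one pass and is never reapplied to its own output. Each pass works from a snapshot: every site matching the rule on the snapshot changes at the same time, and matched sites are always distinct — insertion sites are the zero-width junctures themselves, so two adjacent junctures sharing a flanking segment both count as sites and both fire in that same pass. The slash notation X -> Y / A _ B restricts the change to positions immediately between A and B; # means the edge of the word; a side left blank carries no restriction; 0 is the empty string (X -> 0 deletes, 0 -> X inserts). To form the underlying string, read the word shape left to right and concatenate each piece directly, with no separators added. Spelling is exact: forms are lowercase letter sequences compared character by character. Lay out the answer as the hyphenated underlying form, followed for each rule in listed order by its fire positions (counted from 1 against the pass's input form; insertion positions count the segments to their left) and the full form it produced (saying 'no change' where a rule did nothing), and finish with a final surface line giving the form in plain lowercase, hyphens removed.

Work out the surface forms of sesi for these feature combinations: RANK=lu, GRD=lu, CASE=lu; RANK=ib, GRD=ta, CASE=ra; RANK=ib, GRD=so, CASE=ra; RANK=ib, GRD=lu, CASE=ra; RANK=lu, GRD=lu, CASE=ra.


cell RANK=lu, GRD=lu, CASE=lu:
underlying: sesi-gun-vod-v
1. 0 -> i / C _ C #: inserts after position(s) 10: sesigunvodiv
2. f -> v, k -> g, p -> b, t -> d / V _ V: no change
surface: sesigunvodiv

cell RANK=ib, GRD=ta, CASE=ra:
underlying: sesi-e-kas-tde
1. 0 -> i / C _ C #: no change
2. f -> v, k -> g, p -> b, t -> d / V _ V: fires at position(s) 6: sesiegastde
surface: sesiegastde

cell RANK=ib, GRD=so, CASE=ra:
underlying: sesi-e-kas-zu
1. 0 -> i / C _ C #: no change
2. f -> v, k -> g, p -> b, t -> d / V _ V: fires at position(s) 6: sesiegaszu
surface: sesiegaszu

cell RANK=ib, GRD=lu, CASE=ra:
underlying: sesi-e-kas-v
1. 0 -> i / C _ C #: inserts after position(s) 8: sesiekasiv
2. f -> v, k -> g, p -> b, t -> d / V _ V: fires at position(s) 6: sesiegasiv
surface: sesiegasiv

cell RANK=lu, GRD=lu, CASE=ra:
underlying: sesi-gun-kas-v
1. 0 -> i / C _ C #: inserts after position(s) 10: sesigunkasiv
2. f -> v, k -> g, p -> b, t -> d / V _ V: no change
surface: sesigunkasiv


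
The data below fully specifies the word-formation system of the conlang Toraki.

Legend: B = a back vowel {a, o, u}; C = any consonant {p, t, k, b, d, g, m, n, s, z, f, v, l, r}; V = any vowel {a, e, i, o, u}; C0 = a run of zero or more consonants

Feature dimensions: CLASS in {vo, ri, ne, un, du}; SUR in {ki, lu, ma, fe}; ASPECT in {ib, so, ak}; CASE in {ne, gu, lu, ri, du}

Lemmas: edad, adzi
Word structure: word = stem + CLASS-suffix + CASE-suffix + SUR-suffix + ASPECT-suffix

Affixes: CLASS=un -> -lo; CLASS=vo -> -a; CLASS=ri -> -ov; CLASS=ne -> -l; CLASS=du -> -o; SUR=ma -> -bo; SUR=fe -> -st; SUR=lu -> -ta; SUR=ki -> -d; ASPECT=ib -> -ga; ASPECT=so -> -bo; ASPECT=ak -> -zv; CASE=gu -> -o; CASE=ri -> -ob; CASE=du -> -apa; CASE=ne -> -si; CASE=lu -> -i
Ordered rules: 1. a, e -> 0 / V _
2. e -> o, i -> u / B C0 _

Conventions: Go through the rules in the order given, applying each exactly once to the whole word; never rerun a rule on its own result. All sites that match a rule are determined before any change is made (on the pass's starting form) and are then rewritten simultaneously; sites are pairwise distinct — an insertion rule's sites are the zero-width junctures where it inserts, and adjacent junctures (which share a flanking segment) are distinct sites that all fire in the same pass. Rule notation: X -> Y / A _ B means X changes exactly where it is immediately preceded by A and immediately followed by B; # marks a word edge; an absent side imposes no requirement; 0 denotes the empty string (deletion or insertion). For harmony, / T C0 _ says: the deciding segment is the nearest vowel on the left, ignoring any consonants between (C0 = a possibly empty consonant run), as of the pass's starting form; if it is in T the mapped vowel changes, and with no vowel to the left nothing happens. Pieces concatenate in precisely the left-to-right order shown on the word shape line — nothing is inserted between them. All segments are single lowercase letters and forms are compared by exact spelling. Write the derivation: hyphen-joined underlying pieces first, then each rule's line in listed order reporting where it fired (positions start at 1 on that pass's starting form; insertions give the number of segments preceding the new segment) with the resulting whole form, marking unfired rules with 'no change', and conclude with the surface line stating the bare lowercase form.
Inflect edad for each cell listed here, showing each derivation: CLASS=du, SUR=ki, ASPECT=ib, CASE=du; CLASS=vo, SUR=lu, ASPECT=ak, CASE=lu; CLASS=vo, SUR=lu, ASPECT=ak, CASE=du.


cell CLASS=du, SUR=ki, ASPECT=ib, CASE=du:
underlying: edad-o-apa-d-ga
1. a, e -> 0 / V _: fires at position(s) 6: edadopadga
2. e -> o, i -> u / B C0 _: no change
surface: edadopadga

cell CLASS=vo, SUR=lu, ASPECT=ak, CASE=lu:
underlying: edad-a-i-ta-zv
1. a, e -> 0 / V _: no change
2. e -> o, i -> u / B C0 _: fires at position(s) 6: edadautazv
surface: edadautazv

cell CLASS=vo, SUR=lu, ASPECT=ak, CASE=du:
underlying: edad-a-apa-ta-zv
1. a, e -> 0 / V _: fires at position(s) 6: edadapatazv
2. e -> o, i -> u / B C0 _: no change
surface: edadapatazv


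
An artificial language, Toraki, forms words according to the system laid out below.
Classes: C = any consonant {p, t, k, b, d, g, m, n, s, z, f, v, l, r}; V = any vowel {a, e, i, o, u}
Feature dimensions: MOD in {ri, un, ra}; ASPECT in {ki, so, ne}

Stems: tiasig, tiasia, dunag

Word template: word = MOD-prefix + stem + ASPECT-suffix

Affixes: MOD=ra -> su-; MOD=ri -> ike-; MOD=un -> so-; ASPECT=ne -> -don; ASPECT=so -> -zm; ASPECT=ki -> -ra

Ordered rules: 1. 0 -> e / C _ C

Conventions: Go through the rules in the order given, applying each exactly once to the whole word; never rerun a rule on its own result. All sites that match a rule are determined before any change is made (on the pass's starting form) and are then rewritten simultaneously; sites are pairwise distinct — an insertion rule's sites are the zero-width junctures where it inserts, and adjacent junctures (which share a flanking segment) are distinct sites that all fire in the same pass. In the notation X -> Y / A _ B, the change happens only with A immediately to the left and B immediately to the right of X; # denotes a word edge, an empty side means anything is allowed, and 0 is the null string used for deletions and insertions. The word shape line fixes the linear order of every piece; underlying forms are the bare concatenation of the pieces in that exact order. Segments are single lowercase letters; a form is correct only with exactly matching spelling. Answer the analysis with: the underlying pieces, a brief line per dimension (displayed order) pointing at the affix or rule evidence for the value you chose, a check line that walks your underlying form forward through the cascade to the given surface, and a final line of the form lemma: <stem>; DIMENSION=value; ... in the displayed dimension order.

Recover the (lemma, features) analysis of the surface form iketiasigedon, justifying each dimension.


underlying: ike-tiasig-don
MOD=ri - signalled by the affix ike-
ASPECT=ne - signalled by the affix -don
check: iketiasigdon -> iketiasigedon
lemma: tiasig; MOD=ri; ASPECT=ne


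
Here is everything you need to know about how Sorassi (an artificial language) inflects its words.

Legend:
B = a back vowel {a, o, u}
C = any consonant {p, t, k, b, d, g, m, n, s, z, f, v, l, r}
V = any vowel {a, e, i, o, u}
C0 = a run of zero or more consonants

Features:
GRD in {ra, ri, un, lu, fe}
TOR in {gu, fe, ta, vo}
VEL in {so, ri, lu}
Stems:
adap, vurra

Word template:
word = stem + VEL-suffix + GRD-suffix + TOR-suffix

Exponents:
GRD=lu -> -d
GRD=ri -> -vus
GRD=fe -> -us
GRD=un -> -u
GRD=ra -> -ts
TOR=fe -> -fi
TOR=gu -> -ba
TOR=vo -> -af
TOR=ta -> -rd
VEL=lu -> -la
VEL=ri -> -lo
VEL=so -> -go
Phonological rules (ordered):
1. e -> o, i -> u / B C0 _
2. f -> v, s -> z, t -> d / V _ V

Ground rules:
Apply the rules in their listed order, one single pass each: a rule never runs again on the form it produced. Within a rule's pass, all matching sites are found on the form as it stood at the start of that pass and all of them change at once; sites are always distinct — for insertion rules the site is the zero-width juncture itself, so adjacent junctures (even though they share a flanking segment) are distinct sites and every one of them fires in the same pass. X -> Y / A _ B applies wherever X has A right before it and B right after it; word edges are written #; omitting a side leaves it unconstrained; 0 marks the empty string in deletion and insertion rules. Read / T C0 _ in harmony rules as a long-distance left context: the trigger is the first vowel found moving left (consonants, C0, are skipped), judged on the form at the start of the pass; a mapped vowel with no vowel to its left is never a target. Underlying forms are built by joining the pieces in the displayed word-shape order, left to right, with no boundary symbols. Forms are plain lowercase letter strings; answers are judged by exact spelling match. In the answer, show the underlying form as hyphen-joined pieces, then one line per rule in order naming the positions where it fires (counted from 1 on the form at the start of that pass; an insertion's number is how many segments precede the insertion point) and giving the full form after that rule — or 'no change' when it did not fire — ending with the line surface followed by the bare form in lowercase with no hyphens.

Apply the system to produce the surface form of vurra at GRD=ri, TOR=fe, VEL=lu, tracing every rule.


underlying: vurra-la-vus-fi
1. e -> o, i -> u / B C0 _: fires at position(s) 12: vurralavusfu
2. f -> v, s -> z, t -> d / V _ V: no change
surface: vurralavusfu


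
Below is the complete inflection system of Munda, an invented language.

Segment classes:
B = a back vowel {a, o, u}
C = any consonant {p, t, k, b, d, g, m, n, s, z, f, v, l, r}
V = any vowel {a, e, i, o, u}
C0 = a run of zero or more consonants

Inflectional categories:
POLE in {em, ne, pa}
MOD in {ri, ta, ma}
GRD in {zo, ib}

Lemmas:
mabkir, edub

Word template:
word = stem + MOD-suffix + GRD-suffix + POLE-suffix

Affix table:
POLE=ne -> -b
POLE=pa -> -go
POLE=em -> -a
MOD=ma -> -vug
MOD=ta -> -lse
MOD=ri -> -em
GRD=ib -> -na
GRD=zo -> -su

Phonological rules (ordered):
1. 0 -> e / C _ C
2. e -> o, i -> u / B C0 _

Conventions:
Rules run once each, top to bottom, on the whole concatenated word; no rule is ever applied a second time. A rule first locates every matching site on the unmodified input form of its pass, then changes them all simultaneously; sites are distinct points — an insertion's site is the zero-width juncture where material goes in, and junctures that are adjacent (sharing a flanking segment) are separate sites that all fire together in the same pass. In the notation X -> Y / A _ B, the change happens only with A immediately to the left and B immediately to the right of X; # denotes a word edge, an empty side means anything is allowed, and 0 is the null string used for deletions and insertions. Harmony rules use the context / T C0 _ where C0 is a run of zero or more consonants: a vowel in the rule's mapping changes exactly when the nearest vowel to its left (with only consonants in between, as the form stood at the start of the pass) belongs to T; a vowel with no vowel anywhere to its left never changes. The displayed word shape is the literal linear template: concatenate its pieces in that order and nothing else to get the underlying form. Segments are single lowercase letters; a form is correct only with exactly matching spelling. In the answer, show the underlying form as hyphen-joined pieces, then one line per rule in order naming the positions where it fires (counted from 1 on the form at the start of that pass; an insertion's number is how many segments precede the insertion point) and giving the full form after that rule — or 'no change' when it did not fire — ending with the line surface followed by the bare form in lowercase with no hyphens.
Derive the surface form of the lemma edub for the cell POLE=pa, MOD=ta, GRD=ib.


underlying: edub-lse-na-go
1. 0 -> e / C _ C: inserts after position(s) 4, 5: edubelesenago
2. e -> o, i -> u / B C0 _: fires at position(s) 5: edubolesenago
surface: edubolesenago


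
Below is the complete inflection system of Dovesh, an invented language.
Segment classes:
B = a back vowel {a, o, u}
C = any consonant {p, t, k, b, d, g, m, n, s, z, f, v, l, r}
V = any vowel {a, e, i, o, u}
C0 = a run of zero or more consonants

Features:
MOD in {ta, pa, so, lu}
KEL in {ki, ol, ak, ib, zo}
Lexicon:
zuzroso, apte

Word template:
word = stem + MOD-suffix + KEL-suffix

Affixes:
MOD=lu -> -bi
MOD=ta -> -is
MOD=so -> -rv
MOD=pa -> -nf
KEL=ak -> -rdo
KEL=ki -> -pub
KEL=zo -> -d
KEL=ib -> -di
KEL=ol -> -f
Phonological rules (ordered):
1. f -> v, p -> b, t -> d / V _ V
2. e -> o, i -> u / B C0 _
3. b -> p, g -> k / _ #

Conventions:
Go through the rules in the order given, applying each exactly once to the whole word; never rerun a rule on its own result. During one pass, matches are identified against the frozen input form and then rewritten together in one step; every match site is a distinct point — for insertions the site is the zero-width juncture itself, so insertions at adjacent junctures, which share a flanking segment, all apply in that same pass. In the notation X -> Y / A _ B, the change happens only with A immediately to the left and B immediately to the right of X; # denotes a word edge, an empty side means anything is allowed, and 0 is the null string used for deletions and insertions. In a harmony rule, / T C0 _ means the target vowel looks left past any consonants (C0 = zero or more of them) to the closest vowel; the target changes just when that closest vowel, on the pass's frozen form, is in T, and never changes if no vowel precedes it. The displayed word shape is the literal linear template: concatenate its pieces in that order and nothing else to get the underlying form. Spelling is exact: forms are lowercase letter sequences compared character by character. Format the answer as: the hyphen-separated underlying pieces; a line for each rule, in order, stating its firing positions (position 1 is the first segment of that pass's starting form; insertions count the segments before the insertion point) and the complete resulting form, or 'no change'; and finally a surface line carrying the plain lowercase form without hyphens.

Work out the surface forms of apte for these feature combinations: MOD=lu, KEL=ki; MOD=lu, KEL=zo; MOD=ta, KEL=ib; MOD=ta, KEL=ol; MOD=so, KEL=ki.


cell MOD=lu, KEL=ki:
underlying: apte-bi-pub
1. f -> v, p -> b, t -> d / V _ V: fires at position(s) 7: aptebibub
2. e -> o, i -> u / B C0 _: fires at position(s) 4: aptobibub
3. b -> p, g -> k / _ #: fires at position(s) 9: aptobibup
surface: aptobibup

cell MOD=lu, KEL=zo:
underlying: apte-bi-d
1. f -> v, p -> b, t -> d / V _ V: no change
2. e -> o, i -> u / B C0 _: fires at position(s) 4: aptobid
3. b -> p, g -> k / _ #: no change
surface: aptobid

cell MOD=ta, KEL=ib:
underlying: apte-is-di
1. f -> v, p -> b, t -> d / V _ V: no change
2. e -> o, i -> u / B C0 _: fires at position(s) 4: aptoisdi
3. b -> p, g -> k / _ #: no change
surface: aptoisdi

cell MOD=ta, KEL=ol:
underlying: apte-is-f
1. f -> v, p -> b, t -> d / V _ V: no change
2. e -> o, i -> u / B C0 _: fires at position(s) 4: aptoisf
3. b -> p, g -> k / _ #: no change
surface: aptoisf

cell MOD=so, KEL=ki:
underlying: apte-rv-pub
1. f -> v, p -> b, t -> d / V _ V: no change
2. e -> o, i -> u / B C0 _: fires at position(s) 4: aptorvpub
3. b -> p, g -> k / _ #: fires at position(s) 9: aptorvpup
surface: aptorvpup


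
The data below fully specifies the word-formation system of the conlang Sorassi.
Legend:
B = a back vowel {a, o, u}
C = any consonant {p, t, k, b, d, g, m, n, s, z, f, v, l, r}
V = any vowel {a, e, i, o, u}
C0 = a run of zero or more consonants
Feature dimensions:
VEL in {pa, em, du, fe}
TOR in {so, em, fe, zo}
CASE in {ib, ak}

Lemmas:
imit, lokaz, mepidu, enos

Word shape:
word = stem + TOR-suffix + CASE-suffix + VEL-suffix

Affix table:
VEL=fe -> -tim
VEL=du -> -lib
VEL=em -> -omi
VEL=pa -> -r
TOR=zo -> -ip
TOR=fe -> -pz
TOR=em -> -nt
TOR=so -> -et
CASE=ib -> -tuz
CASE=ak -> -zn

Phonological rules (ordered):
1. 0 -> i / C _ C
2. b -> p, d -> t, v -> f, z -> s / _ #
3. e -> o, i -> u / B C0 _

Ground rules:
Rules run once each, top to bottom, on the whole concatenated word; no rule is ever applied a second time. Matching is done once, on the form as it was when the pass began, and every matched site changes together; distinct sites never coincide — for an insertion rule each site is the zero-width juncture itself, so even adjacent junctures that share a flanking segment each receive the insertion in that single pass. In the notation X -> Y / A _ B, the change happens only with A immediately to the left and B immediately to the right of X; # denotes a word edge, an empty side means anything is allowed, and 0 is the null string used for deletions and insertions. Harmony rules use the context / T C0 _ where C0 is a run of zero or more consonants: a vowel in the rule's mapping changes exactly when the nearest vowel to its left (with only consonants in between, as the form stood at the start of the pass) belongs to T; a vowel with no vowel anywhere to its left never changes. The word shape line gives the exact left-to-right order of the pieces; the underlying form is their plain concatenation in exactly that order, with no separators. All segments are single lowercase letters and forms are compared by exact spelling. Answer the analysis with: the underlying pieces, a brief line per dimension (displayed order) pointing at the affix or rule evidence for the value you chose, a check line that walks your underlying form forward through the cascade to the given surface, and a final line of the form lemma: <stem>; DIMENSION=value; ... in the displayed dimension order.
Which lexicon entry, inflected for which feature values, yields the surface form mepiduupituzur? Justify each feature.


underlying: mepidu-ip-tuz-r
VEL=pa - signalled by the affix -r
TOR=zo - signalled by the affix -ip
CASE=ib - signalled by the affix -tuz
check: mepiduiptuzr -> mepiduipituzir -> mepiduipituzir -> mepiduupituzur
lemma: mepidu; VEL=pa; TOR=zo; CASE=ib


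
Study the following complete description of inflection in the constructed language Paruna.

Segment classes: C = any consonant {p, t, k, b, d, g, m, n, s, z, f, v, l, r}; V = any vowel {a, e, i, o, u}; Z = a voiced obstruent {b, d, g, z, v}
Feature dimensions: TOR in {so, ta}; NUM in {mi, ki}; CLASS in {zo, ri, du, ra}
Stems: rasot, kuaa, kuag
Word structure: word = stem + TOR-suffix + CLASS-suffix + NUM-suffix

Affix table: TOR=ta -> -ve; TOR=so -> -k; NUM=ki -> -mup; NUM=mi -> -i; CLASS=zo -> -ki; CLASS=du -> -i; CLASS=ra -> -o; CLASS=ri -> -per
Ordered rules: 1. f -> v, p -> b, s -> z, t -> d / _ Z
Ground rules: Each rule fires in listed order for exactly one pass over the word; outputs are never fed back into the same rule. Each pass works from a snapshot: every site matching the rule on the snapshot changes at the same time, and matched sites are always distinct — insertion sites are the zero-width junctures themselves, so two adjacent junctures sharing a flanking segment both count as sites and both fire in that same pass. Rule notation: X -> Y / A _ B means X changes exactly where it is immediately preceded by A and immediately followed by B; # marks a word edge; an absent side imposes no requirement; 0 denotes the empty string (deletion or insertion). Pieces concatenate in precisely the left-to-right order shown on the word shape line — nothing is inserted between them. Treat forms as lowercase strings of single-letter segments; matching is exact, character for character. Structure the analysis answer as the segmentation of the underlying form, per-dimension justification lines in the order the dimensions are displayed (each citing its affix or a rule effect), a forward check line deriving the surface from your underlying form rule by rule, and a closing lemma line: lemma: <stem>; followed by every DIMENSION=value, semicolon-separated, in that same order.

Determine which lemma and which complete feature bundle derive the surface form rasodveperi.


underlying: rasot-ve-per-i
TOR=ta - signalled by the affix -ve
NUM=mi - signalled by the affix -i
CLASS=ri - signalled by the affix -per
check: rasotveperi -> rasodveperi
lemma: rasot; TOR=ta; NUM=mi; CLASS=ri


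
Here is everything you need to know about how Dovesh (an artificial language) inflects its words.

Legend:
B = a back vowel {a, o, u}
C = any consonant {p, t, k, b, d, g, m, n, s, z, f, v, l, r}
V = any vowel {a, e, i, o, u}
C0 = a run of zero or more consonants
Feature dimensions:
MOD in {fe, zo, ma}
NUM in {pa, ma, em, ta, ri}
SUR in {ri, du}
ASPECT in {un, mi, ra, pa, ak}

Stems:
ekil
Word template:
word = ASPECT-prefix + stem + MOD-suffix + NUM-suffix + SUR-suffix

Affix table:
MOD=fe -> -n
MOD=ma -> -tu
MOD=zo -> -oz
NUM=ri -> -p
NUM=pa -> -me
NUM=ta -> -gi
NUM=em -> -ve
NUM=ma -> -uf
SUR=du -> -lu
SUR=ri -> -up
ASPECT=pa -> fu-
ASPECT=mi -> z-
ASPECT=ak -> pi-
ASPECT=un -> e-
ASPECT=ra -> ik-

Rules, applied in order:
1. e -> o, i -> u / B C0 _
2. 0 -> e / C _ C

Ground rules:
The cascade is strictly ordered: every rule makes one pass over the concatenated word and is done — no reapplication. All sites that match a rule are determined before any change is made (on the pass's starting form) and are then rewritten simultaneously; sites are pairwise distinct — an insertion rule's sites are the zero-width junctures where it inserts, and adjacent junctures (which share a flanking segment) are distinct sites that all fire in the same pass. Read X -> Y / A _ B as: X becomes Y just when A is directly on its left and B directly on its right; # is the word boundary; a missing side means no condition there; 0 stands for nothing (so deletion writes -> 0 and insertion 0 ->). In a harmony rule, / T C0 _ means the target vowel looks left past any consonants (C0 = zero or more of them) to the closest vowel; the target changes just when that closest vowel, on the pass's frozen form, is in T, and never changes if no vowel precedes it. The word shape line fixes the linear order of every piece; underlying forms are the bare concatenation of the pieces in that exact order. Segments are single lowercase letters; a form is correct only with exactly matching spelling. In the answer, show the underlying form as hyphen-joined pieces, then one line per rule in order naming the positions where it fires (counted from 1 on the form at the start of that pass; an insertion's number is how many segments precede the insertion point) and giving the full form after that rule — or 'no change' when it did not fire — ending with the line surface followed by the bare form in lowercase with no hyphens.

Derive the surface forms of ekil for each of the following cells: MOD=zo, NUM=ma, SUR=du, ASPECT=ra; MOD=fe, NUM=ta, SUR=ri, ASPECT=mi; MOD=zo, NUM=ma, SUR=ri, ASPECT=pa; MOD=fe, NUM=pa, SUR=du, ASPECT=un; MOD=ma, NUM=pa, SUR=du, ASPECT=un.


cell MOD=zo, NUM=ma, SUR=du, ASPECT=ra:
underlying: ik-ekil-oz-uf-lu
1. e -> o, i -> u / B C0 _: no change
2. 0 -> e / C _ C: inserts after position(s) 10: ikekilozufelu
surface: ikekilozufelu

cell MOD=fe, NUM=ta, SUR=ri, ASPECT=mi:
underlying: z-ekil-n-gi-up
1. e -> o, i -> u / B C0 _: no change
2. 0 -> e / C _ C: inserts after position(s) 5, 6: zekilenegiup
surface: zekilenegiup

cell MOD=zo, NUM=ma, SUR=ri, ASPECT=pa:
underlying: fu-ekil-oz-uf-up
1. e -> o, i -> u / B C0 _: fires at position(s) 3: fuokilozufup
2. 0 -> e / C _ C: no change
surface: fuokilozufup

cell MOD=fe, NUM=pa, SUR=du, ASPECT=un:
underlying: e-ekil-n-me-lu
1. e -> o, i -> u / B C0 _: no change
2. 0 -> e / C _ C: inserts after position(s) 5, 6: eekilenemelu
surface: eekilenemelu

cell MOD=ma, NUM=pa, SUR=du, ASPECT=un:
underlying: e-ekil-tu-me-lu
1. e -> o, i -> u / B C0 _: fires at position(s) 9: eekiltumolu
2. 0 -> e / C _ C: inserts after position(s) 5: eekiletumolu
surface: eekiletumolu


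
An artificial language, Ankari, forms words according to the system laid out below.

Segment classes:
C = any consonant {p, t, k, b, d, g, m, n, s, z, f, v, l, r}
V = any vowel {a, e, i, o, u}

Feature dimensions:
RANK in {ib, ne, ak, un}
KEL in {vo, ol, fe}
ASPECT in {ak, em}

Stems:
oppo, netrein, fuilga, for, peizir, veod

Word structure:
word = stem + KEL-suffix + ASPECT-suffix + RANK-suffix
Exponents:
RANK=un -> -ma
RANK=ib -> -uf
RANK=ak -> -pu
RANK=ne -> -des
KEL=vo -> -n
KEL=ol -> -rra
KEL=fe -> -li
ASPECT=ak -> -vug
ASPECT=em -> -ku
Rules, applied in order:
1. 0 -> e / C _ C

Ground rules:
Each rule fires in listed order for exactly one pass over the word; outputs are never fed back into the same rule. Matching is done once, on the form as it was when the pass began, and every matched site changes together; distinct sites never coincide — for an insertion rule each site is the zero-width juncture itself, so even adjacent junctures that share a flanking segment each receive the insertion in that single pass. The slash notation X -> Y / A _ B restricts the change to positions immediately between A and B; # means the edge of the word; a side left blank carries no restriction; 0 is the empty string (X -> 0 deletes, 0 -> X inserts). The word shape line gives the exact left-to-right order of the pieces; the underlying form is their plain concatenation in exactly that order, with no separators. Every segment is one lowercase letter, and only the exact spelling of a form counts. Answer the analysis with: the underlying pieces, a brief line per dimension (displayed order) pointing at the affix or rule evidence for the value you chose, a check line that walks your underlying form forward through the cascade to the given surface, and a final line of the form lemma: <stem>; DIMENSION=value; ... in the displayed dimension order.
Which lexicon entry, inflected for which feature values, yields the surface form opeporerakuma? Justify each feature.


underlying: oppo-rra-ku-ma
RANK=un - signalled by the affix -ma
KEL=ol - signalled by the affix -rra
ASPECT=em - signalled by the affix -ku
check: opporrakuma -> opeporerakuma
lemma: oppo; RANK=un; KEL=ol; ASPECT=em
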